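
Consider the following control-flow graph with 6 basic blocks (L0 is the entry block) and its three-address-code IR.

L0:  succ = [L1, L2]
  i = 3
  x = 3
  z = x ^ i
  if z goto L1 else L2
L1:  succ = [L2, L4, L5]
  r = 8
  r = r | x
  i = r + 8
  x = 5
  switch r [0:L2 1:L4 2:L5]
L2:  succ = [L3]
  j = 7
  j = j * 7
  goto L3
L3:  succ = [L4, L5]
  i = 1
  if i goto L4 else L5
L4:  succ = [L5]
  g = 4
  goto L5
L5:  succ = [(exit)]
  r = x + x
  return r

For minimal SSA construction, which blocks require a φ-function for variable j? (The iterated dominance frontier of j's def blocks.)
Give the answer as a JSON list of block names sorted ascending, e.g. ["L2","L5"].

Answer: ["L4", "L5"]

Working:
idom tree: L1←L0 L2←L0 L3←L2 L4←L0 L5←L0
Dom at joins:
  L2: preds {L0,L1}: {L0} ∩ {L0,L1} = {L0}; idom=L0
  L4: preds {L1,L3}: {L0,L1} ∩ {L0,L2,L3} = {L0}; idom=L0
  L5: preds {L1,L3,L4}: {L0,L1} ∩ {L0,L2,L3} ∩ {L0,L4} = {L0}; idom=L0

DF derivation:
  join L2 pred L0: · stop@L0
  join L2 pred L1: L1 stop@L0
  join L4 pred L1: L1 stop@L0
  join L4 pred L3: L3→L2 stop@L0
  join L5 pred L1: L1 stop@L0
  join L5 pred L3: L3→L2 stop@L0
  join L5 pred L4: L4 stop@L0
  L0: DF=∅
  L1: DF={L2,L4,L5}
  L2: DF={L4,L5}
  L3: DF={L4,L5}
  L4: DF={L5}
  L5: DF=∅

φ for j: defs {L2}
  DF⁺ = {L4,L5}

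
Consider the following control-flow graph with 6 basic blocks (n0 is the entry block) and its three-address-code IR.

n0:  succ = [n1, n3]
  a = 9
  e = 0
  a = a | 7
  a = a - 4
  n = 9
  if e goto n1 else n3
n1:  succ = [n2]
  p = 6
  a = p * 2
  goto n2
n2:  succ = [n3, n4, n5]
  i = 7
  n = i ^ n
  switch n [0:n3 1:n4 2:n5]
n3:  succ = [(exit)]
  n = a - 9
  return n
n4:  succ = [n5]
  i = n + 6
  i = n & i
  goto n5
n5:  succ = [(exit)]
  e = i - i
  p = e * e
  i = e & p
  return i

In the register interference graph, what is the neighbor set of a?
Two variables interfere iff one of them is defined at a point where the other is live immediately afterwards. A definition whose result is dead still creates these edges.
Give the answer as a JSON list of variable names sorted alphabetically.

Block summaries:
  n0 def {a,e,n} use ∅
  n1 def {a,p} use ∅
  n2 def {i,n} use {n}
  n3 def {n} use {a}
  n4 def {i} use {n}
  n5 def {e,i,p} use {i}

Backward fixpoint:
  live n0: ∅→{a,n}
  live n1: {n}→{a,n}
  live n2: {a,n}→{a,i,n}
  live n3: {a}→∅
  live n4: {n}→{i}
  live n5: {i}→∅

Conflict graph:
  a↔{e,i,n}
  e↔{a,n,p}
  i↔{a,n}
  n↔{a,e,i,p}
  p↔{e,n}

N(a) = ["e", "i", "n"]

Answer: ["e", "i", "n"]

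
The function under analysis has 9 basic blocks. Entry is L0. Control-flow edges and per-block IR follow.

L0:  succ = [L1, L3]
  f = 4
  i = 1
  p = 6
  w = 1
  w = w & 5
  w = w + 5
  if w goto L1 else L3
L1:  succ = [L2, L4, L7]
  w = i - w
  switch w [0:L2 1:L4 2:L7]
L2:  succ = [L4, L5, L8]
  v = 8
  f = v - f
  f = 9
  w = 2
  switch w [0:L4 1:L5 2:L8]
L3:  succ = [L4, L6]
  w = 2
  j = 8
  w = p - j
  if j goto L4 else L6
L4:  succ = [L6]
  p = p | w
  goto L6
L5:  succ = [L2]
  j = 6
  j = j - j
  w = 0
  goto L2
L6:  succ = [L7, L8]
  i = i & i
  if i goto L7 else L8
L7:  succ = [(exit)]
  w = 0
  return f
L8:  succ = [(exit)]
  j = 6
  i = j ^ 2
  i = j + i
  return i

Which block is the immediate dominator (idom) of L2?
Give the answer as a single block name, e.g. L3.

Answer: L1

Working:
idom tree: L1←L0 L2←L1 L3←L0 L4←L0 L5←L2 L6←L0 L7←L0 L8←L0
Join-block Dom:
  L2: preds {L1,L5}: {L0,L1} ∩ {L0,L1,L2,L5} = {L0,L1}; idom=L1
  L4: preds {L1,L2,L3}: {L0,L1} ∩ {L0,L1,L2} ∩ {L0,L3} = {L0}; idom=L0
  L6: preds {L3,L4}: {L0,L3} ∩ {L0,L4} = {L0}; idom=L0
  L7: preds {L1,L6}: {L0,L1} ∩ {L0,L6} = {L0}; idom=L0
  L8: preds {L2,L6}: {L0,L1,L2} ∩ {L0,L6} = {L0}; idom=L0

idom(L2) = L1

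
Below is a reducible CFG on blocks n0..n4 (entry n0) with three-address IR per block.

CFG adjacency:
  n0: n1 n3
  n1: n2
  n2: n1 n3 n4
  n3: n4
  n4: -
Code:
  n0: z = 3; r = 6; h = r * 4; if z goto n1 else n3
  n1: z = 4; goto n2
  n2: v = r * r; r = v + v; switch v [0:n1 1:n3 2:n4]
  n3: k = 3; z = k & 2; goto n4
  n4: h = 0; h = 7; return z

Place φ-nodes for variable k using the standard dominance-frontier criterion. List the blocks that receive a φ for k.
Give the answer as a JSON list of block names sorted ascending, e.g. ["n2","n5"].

Answer: ["n4"]

Derivation:
idom tree: n1←n0 n2←n1 n3←n0 n4←n0
Join-block Dom:
  n1: preds {n0,n2}: {n0} ∩ {n0,n1,n2} = {n0}; idom=n0
  n3: preds {n0,n2}: {n0} ∩ {n0,n1,n2} = {n0}; idom=n0
  n4: preds {n2,n3}: {n0,n1,n2} ∩ {n0,n3} = {n0}; idom=n0

Frontier:
  join n1 pred n0: · stop@n0
  join n1 pred n2: n2→n1 stop@n0
  join n3 pred n0: · stop@n0
  join n3 pred n2: n2→n1 stop@n0
  join n4 pred n2: n2→n1 stop@n0
  join n4 pred n3: n3 stop@n0
  n0: DF=∅
  n1: DF={n1,n3,n4}
  n2: DF={n1,n3,n4}
  n3: DF={n4}
  n4: DF=∅

φ for k: defs {n3}
  DF⁺ = {n4}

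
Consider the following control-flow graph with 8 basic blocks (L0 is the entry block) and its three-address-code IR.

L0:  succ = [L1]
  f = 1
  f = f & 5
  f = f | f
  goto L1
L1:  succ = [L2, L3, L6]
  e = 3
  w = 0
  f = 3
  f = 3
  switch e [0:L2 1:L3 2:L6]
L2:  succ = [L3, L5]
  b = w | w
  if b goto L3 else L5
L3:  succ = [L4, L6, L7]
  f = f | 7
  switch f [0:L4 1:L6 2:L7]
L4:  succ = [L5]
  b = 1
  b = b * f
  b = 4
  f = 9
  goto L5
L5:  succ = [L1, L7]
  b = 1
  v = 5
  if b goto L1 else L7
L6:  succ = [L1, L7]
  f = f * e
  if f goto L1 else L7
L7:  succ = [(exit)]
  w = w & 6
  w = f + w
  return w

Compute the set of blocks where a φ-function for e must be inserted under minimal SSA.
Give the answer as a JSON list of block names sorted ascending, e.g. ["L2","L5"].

idom tree: L1←L0 L2←L1 L3←L1 L4←L3 L5←L1 L6←L1 L7←L1
Dom∩ at merges:
  L1: preds {L0,L5,L6}: {L0} ∩ {L0,L1,L5} ∩ {L0,L1,L6} = {L0}; idom=L0
  L3: preds {L1,L2}: {L0,L1} ∩ {L0,L1,L2} = {L0,L1}; idom=L1
  L5: preds {L2,L4}: {L0,L1,L2} ∩ {L0,L1,L3,L4} = {L0,L1}; idom=L1
  L6: preds {L1,L3}: {L0,L1} ∩ {L0,L1,L3} = {L0,L1}; idom=L1
  L7: preds {L3,L5,L6}: {L0,L1,L3} ∩ {L0,L1,L5} ∩ {L0,L1,L6} = {L0,L1}; idom=L1

Frontier:
  L1←L0: walk · to L0
  L1←L5: walk L5→L1 to L0
  L1←L6: walk L6→L1 to L0
  L3←L1: walk · to L1
  L3←L2: walk L2 to L1
  L5←L2: walk L2 to L1
  L5←L4: walk L4→L3 to L1
  L6←L1: walk · to L1
  L6←L3: walk L3 to L1
  L7←L3: walk L3 to L1
  L7←L5: walk L5 to L1
  L7←L6: walk L6 to L1
  L0: DF=∅
  L1: DF={L1}
  L2: DF={L3,L5}
  L3: DF={L5,L6,L7}
  L4: DF={L5}
  L5: DF={L1,L7}
  L6: DF={L1,L7}
  L7: DF=∅

φ for e: defs {L1}
  DF⁺ = {L1}

Answer: ["L1"]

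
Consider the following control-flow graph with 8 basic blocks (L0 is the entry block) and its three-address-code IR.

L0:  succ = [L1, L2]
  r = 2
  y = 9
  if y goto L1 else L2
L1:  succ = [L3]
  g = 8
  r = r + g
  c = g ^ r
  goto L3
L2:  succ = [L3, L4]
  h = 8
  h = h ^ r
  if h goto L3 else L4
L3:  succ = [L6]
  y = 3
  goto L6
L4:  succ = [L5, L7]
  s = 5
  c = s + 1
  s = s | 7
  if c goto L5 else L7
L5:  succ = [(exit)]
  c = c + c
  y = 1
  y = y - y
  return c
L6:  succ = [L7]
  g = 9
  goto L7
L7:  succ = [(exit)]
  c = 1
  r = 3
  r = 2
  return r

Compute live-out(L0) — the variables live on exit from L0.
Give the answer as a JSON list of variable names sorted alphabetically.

Answer: ["r"]

Analysis:
Per-block:
  L0 def {r,y} use ∅
  L1 def {c,g,r} use {r}
  L2 def {h} use {r}
  L3 def {y} use ∅
  L4 def {c,s} use ∅
  L5 def {c,y} use {c}
  L6 def {g} use ∅
  L7 def {c,r} use ∅

Backward fixpoint:
  live L0: ∅→{r}
  live L1: {r}→∅
  live L2: {r}→∅
  live L3: ∅→∅
  live L4: ∅→{c}
  live L5: {c}→∅
  live L6: ∅→∅
  live L7: ∅→∅

live-out(L0) = ["r"]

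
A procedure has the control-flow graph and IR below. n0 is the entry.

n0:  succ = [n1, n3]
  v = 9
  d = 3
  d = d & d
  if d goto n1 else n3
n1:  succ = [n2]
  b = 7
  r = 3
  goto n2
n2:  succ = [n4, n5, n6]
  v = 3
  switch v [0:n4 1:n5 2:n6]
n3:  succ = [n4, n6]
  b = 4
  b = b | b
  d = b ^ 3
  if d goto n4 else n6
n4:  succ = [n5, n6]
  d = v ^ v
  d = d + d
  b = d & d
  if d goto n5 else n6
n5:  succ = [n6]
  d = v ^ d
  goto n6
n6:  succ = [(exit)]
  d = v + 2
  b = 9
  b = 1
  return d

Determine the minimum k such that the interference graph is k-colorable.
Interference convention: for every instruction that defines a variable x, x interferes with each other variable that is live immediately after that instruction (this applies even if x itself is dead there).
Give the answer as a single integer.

Answer: 3

Derivation:
def/use:
  n0 def {d,v} use ∅
  n1 def {b,r} use ∅
  n2 def {v} use ∅
  n3 def {b,d} use ∅
  n4 def {b,d} use {v}
  n5 def {d} use {d,v}
  n6 def {b,d} use {v}

Backward fixpoint:
  n0: in=∅ out={d,v}
  n1: in={d} out={d}
  n2: in={d} out={d,v}
  n3: in={v} out={v}
  n4: in={v} out={d,v}
  n5: in={d,v} out={v}
  n6: in={v} out=∅

Conflict graph:
  b: {d,v}
  d: {b,r,v}
  r: {d}
  v: {b,d}

Chromatic number:
  clique {b,d,v} ⇒ need ≥ 3
  3-colouring: c0={d}  c1={b,r}  c2={v}
  χ = 3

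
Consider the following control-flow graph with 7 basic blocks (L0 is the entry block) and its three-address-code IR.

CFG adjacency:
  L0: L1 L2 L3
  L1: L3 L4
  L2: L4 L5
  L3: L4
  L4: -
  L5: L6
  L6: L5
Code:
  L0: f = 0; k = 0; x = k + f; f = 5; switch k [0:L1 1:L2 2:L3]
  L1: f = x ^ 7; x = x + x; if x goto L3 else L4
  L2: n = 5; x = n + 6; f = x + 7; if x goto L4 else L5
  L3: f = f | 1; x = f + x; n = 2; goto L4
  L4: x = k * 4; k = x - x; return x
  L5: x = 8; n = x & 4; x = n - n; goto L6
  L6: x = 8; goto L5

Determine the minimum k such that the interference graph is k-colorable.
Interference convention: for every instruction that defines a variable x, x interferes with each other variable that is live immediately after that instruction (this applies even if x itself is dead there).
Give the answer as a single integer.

Per-block:
  L0: {f,k,x} / ∅
  L1: {f,x} / {x}
  L2: {f,n,x} / ∅
  L3: {f,n,x} / {f,x}
  L4: {k,x} / {k}
  L5: {n,x} / ∅
  L6: {x} / ∅

Backward fixpoint:
  live L0: ∅→{f,k,x}
  live L1: {k,x}→{f,k,x}
  live L2: {k}→{k}
  live L3: {f,k,x}→{k}
  live L4: {k}→∅
  live L5: ∅→∅
  live L6: ∅→∅

Interfere edges:
  f↔{k,x}
  k↔{f,n,x}
  n↔{k}
  x↔{f,k}

Registers:
  clique {f,k,x} ⇒ need ≥ 3
  assign f→c1 k→c0 n→c1 x→c2 — no edge inside a register ⇒ χ ≤ 3
  χ = 3

Answer: 3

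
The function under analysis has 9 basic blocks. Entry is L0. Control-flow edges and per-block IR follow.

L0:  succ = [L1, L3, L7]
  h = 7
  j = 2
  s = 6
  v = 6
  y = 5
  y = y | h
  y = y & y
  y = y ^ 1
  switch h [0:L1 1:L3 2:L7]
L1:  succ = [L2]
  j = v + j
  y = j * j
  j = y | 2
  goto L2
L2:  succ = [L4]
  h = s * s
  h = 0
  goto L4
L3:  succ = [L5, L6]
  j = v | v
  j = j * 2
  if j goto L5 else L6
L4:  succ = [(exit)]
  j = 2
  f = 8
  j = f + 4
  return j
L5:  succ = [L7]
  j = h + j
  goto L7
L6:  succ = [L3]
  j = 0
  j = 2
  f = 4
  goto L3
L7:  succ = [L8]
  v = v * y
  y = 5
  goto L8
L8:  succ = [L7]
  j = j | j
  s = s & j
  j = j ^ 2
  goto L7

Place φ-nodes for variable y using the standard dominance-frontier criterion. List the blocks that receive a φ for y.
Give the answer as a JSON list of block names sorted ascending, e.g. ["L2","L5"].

Answer: ["L7"]

Derivation:
idom tree: L1←L0 L2←L1 L3←L0 L4←L2 L5←L3 L6←L3 L7←L0 L8←L7
Join-block Dom:
  L3: preds {L0,L6}: {L0} ∩ {L0,L3,L6} = {L0}; idom=L0
  L7: preds {L0,L5,L8}: {L0} ∩ {L0,L3,L5} ∩ {L0,L7,L8} = {L0}; idom=L0

Frontier:
  L3←L0: walk · to L0
  L3←L6: walk L6→L3 to L0
  L7←L0: walk · to L0
  L7←L5: walk L5→L3 to L0
  L7←L8: walk L8→L7 to L0
  L0 → ∅
  L1 → ∅
  L2 → ∅
  L3 → {L3,L7}
  L4 → ∅
  L5 → {L7}
  L6 → {L3}
  L7 → {L7}
  L8 → {L7}

φ for y: defs {L0,L1,L7}
  DF⁺ = {L7}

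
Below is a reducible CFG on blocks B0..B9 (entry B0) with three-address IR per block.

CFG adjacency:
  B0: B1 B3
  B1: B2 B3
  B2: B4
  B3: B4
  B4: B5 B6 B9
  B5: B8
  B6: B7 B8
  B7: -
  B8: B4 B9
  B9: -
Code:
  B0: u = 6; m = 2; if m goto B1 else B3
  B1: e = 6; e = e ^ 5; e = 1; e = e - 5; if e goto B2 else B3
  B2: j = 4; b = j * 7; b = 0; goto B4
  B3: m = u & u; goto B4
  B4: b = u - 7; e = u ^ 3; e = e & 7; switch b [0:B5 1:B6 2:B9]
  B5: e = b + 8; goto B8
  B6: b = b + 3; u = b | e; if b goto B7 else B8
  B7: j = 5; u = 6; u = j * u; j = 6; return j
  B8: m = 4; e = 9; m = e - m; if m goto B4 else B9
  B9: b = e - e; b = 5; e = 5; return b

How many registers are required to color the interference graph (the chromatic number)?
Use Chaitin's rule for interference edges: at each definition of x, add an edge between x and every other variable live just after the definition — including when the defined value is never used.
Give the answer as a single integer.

Per-block:
  B0 def {m,u} use ∅
  B1 def {e} use ∅
  B2 def {b,j} use ∅
  B3 def {m} use {u}
  B4 def {b,e} use {u}
  B5 def {e} use {b}
  B6 def {b,u} use {b,e}
  B7 def {j,u} use ∅
  B8 def {e,m} use ∅
  B9 def {b,e} use {e}

Liveness:
  B0 li=∅ lo={u}
  B1 li={u} lo={u}
  B2 li={u} lo={u}
  B3 li={u} lo={u}
  B4 li={u} lo={b,e,u}
  B5 li={b,u} lo={u}
  B6 li={b,e} lo={u}
  B7 li=∅ lo=∅
  B8 li={u} lo={e,u}
  B9 li={e} lo=∅

Conflict graph:
  b — {e,u}
  e — {b,m,u}
  j — {u}
  m — {e,u}
  u — {b,e,j,m}

Colouring:
  clique {b,e,u} ⇒ need ≥ 3
  3-colouring: c0={u}  c1={e,j}  c2={b,m}
  χ = 3

Answer: 3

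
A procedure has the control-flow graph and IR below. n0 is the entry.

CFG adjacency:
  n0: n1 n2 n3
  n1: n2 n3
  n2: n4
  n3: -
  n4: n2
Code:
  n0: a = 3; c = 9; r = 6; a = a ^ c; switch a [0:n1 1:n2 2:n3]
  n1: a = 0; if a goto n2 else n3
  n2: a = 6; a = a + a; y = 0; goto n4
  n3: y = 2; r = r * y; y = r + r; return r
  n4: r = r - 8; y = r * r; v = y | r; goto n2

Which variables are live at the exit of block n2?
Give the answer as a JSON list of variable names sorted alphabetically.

Answer: ["r"]

Analysis:
def/use:
  n0 def {a,c,r} use ∅
  n1 def {a} use ∅
  n2 def {a,y} use ∅
  n3 def {r,y} use {r}
  n4 def {r,v,y} use {r}

Liveness:
  live n0: ∅→{r}
  live n1: {r}→{r}
  live n2: {r}→{r}
  live n3: {r}→∅
  live n4: {r}→{r}

live-out(n2) = ["r"]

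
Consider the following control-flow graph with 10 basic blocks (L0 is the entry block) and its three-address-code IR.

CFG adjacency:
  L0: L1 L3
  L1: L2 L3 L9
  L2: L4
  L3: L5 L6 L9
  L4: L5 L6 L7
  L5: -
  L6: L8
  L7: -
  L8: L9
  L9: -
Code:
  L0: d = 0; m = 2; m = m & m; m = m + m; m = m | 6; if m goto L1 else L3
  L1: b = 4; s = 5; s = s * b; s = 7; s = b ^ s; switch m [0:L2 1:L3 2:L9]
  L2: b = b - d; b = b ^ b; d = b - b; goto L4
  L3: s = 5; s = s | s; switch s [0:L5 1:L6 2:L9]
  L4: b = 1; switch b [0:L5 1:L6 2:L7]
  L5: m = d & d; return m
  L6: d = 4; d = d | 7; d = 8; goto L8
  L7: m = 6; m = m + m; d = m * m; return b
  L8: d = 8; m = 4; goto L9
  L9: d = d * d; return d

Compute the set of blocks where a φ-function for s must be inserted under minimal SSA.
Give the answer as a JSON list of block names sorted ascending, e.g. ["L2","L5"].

idom tree: L1←L0 L2←L1 L3←L0 L4←L2 L5←L0 L6←L0 L7←L4 L8←L6 L9←L0
Join-block Dom:
  L3: preds {L0,L1}: {L0} ∩ {L0,L1} = {L0}; idom=L0
  L5: preds {L3,L4}: {L0,L3} ∩ {L0,L1,L2,L4} = {L0}; idom=L0
  L6: preds {L3,L4}: {L0,L3} ∩ {L0,L1,L2,L4} = {L0}; idom=L0
  L9: preds {L1,L3,L8}: {L0,L1} ∩ {L0,L3} ∩ {L0,L6,L8} = {L0}; idom=L0

DF walk-up:
  join L3 pred L0: · stop@L0
  join L3 pred L1: L1 stop@L0
  join L5 pred L3: L3 stop@L0
  join L5 pred L4: L4→L2→L1 stop@L0
  join L6 pred L3: L3 stop@L0
  join L6 pred L4: L4→L2→L1 stop@L0
  join L9 pred L1: L1 stop@L0
  join L9 pred L3: L3 stop@L0
  join L9 pred L8: L8→L6 stop@L0
  L0 → ∅
  L1 → {L3,L5,L6,L9}
  L2 → {L5,L6}
  L3 → {L5,L6,L9}
  L4 → {L5,L6}
  L5 → ∅
  L6 → {L9}
  L7 → ∅
  L8 → {L9}
  L9 → ∅

φ for s: defs {L1,L3}
  DF⁺ = {L3,L5,L6,L9}

Answer: ["L3", "L5", "L6", "L9"]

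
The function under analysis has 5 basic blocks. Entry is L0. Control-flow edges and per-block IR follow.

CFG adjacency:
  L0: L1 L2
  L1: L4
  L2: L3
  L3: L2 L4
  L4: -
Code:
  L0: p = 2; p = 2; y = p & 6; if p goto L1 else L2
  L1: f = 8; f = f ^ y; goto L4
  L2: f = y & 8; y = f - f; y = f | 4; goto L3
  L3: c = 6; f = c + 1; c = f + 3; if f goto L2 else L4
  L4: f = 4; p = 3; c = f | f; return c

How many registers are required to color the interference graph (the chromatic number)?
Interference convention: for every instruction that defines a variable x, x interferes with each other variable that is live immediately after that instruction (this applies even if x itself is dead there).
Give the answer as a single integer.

Answer: 3

Working:
Per-block:
  L0: {p,y} / ∅
  L1: {f} / {y}
  L2: {f,y} / {y}
  L3: {c,f} / ∅
  L4: {c,f,p} / ∅

Live sets:
  L0 li=∅ lo={y}
  L1 li={y} lo=∅
  L2 li={y} lo={y}
  L3 li={y} lo={y}
  L4 li=∅ lo=∅

Interfere edges:
  c↔{f,y}
  f↔{c,p,y}
  p↔{f,y}
  y↔{c,f,p}

Chromatic number:
  clique {c,f,y} ⇒ need ≥ 3
  assign c→R2 f→R0 p→R2 y→R1 — no edge inside a register ⇒ χ ≤ 3
  χ = 3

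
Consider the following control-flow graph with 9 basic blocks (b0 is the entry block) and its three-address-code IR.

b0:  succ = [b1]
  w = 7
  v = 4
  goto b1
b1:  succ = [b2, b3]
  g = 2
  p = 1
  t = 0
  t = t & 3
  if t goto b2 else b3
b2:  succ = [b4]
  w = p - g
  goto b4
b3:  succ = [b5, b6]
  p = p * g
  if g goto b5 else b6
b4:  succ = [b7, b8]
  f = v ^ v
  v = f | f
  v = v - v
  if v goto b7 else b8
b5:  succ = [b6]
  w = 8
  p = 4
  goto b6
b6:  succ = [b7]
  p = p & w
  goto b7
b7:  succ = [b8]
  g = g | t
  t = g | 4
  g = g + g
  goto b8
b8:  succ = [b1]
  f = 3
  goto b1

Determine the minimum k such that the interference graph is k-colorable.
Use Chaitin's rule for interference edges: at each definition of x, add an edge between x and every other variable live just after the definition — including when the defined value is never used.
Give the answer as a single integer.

Answer: 5

Derivation:
Block summaries:
  b0 def {v,w} use ∅
  b1 def {g,p,t} use ∅
  b2 def {w} use {g,p}
  b3 def {p} use {g,p}
  b4 def {f,v} use {v}
  b5 def {p,w} use ∅
  b6 def {p} use {p,w}
  b7 def {g,t} use {g,t}
  b8 def {f} use ∅

Live sets:
  b0: in=∅ out={v,w}
  b1: in={v,w} out={g,p,t,v,w}
  b2: in={g,p,t,v} out={g,t,v,w}
  b3: in={g,p,t,v,w} out={g,p,t,v,w}
  b4: in={g,t,v,w} out={g,t,v,w}
  b5: in={g,t,v} out={g,p,t,v,w}
  b6: in={g,p,t,v,w} out={g,t,v,w}
  b7: in={g,t,v,w} out={v,w}
  b8: in={v,w} out={v,w}

Interference:
  f — {g,t,v,w}
  g — {f,p,t,v,w}
  p — {g,t,v,w}
  t — {f,g,p,v,w}
  v — {f,g,p,t,w}
  w — {f,g,p,t,v}

Colouring:
  lower bound: {f,g,t,v,w} mutually conflict ⇒ χ ≥ 5
  assign f→r4 g→r0 p→r4 t→r1 v→r2 w→r3 — no edge inside a register ⇒ χ ≤ 5
  χ = 5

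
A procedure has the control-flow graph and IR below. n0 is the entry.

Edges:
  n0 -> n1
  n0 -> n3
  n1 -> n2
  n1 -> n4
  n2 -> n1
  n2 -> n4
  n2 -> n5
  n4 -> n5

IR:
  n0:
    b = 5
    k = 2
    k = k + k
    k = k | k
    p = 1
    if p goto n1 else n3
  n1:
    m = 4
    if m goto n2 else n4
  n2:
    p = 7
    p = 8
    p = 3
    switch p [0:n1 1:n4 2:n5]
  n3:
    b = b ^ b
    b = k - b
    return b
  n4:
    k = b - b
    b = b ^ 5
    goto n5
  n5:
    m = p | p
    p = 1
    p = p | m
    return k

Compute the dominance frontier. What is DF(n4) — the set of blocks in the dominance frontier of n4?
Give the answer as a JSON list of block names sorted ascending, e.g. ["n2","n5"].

Answer: ["n5"]

Analysis:
idom tree: n1←n0 n2←n1 n3←n0 n4←n1 n5←n1
Dom∩ at merges:
  n1: preds {n0,n2}: {n0} ∩ {n0,n1,n2} = {n0}; idom=n0
  n4: preds {n1,n2}: {n0,n1} ∩ {n0,n1,n2} = {n0,n1}; idom=n1
  n5: preds {n2,n4}: {n0,n1,n2} ∩ {n0,n1,n4} = {n0,n1}; idom=n1

Frontier:
  n1←n0: walk · to n0
  n1←n2: walk n2→n1 to n0
  n4←n1: walk · to n1
  n4←n2: walk n2 to n1
  n5←n2: walk n2 to n1
  n5←n4: walk n4 to n1
  n0 → ∅
  n1 → {n1}
  n2 → {n1,n4,n5}
  n3 → ∅
  n4 → {n5}
  n5 → ∅

DF(n4) = ["n5"]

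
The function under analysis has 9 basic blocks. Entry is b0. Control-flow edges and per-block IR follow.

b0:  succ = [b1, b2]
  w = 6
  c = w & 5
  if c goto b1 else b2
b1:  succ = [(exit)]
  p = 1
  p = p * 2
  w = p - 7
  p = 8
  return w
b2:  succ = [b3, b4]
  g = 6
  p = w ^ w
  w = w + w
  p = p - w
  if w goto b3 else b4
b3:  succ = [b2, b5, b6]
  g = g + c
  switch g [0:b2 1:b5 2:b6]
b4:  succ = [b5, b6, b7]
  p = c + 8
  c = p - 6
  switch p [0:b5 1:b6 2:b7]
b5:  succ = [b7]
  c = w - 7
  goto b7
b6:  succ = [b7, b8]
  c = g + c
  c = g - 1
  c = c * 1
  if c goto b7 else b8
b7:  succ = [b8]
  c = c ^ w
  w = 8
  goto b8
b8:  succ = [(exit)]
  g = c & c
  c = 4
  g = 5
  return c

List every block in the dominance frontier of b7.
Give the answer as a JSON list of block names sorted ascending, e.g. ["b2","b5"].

Answer: ["b8"]

Working:
idom tree: b1←b0 b2←b0 b3←b2 b4←b2 b5←b2 b6←b2 b7←b2 b8←b2
Dom at joins:
  b2: preds {b0,b3}: {b0} ∩ {b0,b2,b3} = {b0}; idom=b0
  b5: preds {b3,b4}: {b0,b2,b3} ∩ {b0,b2,b4} = {b0,b2}; idom=b2
  b6: preds {b3,b4}: {b0,b2,b3} ∩ {b0,b2,b4} = {b0,b2}; idom=b2
  b7: preds {b4,b5,b6}: {b0,b2,b4} ∩ {b0,b2,b5} ∩ {b0,b2,b6} = {b0,b2}; idom=b2
  b8: preds {b6,b7}: {b0,b2,b6} ∩ {b0,b2,b7} = {b0,b2}; idom=b2

Frontier:
  join b2 pred b0: · stop@b0
  join b2 pred b3: b3→b2 stop@b0
  join b5 pred b3: b3 stop@b2
  join b5 pred b4: b4 stop@b2
  join b6 pred b3: b3 stop@b2
  join b6 pred b4: b4 stop@b2
  join b7 pred b4: b4 stop@b2
  join b7 pred b5: b5 stop@b2
  join b7 pred b6: b6 stop@b2
  join b8 pred b6: b6 stop@b2
  join b8 pred b7: b7 stop@b2
  b0: DF=∅
  b1: DF=∅
  b2: DF={b2}
  b3: DF={b2,b5,b6}
  b4: DF={b5,b6,b7}
  b5: DF={b7}
  b6: DF={b7,b8}
  b7: DF={b8}
  b8: DF=∅

DF(b7) = ["b8"]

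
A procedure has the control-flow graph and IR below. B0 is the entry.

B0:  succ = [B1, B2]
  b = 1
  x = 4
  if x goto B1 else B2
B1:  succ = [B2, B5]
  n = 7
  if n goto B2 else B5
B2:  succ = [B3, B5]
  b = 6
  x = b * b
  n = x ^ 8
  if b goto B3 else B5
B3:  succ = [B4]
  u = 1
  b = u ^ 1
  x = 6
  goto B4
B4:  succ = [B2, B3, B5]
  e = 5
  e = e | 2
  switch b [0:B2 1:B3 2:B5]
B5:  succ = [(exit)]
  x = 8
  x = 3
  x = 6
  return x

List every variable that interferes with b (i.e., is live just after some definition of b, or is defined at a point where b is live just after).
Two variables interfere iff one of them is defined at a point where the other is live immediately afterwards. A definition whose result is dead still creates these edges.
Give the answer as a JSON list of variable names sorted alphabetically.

Answer: ["e", "n", "x"]

Derivation:
def/use:
  B0 def {b,x} use ∅
  B1 def {n} use ∅
  B2 def {b,n,x} use ∅
  B3 def {b,u,x} use ∅
  B4 def {e} use {b}
  B5 def {x} use ∅

Backward fixpoint:
  live B0: ∅→∅
  live B1: ∅→∅
  live B2: ∅→∅
  live B3: ∅→{b}
  live B4: {b}→∅
  live B5: ∅→∅

Conflict graph:
  b — {e,n,x}
  e — {b}
  n — {b}
  u — ∅
  x — {b}

N(b) = ["e", "n", "x"]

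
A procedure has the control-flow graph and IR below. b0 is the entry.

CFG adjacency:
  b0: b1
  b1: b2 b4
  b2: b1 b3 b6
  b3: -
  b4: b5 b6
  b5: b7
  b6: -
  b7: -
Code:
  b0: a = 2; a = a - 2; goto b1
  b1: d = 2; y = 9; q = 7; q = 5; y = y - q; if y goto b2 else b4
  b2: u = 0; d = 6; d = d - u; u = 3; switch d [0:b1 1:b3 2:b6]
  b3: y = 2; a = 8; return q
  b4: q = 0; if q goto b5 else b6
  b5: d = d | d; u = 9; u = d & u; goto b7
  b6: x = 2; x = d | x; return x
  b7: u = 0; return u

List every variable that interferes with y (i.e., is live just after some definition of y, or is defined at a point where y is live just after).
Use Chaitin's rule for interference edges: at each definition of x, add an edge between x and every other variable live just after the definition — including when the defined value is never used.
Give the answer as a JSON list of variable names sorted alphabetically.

def/use:
  b0 def {a} use ∅
  b1 def {d,q,y} use ∅
  b2 def {d,u} use ∅
  b3 def {a,y} use {q}
  b4 def {q} use ∅
  b5 def {d,u} use {d}
  b6 def {x} use {d}
  b7 def {u} use ∅

Liveness:
  b0: in=∅ out=∅
  b1: in=∅ out={d,q}
  b2: in={q} out={d,q}
  b3: in={q} out=∅
  b4: in={d} out={d}
  b5: in={d} out=∅
  b6: in={d} out=∅
  b7: in=∅ out=∅

Conflict graph:
  a — {q}
  d — {q,u,x,y}
  q — {a,d,u,y}
  u — {d,q}
  x — {d}
  y — {d,q}

N(y) = ["d", "q"]

Answer: ["d", "q"]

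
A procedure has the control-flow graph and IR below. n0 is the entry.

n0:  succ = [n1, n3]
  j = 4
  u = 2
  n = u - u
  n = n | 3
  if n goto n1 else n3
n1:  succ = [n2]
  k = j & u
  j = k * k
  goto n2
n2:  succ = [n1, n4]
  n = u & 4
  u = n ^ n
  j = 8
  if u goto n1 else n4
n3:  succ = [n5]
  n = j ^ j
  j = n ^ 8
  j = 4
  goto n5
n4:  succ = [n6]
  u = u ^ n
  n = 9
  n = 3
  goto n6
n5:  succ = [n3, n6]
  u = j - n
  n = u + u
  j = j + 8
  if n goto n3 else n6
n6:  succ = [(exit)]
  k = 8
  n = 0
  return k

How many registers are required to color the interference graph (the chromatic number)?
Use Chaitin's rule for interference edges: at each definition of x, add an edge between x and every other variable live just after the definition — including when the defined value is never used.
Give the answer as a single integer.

Block summaries:
  n0: def={j,n,u} ue=∅
  n1: def={j,k} ue={j,u}
  n2: def={j,n,u} ue={u}
  n3: def={j,n} ue={j}
  n4: def={n,u} ue={n,u}
  n5: def={j,n,u} ue={j,n}
  n6: def={k,n} ue=∅

Live sets:
  live n0: ∅→{j,u}
  live n1: {j,u}→{u}
  live n2: {u}→{j,n,u}
  live n3: {j}→{j,n}
  live n4: {n,u}→∅
  live n5: {j,n}→{j}
  live n6: ∅→∅

Conflict graph:
  j: {n,u}
  k: {n,u}
  n: {j,k,u}
  u: {j,k,n}

Registers:
  clique {j,n,u} ⇒ need ≥ 3
  3-colouring: r0={n}  r1={u}  r2={j,k}
  χ = 3

Answer: 3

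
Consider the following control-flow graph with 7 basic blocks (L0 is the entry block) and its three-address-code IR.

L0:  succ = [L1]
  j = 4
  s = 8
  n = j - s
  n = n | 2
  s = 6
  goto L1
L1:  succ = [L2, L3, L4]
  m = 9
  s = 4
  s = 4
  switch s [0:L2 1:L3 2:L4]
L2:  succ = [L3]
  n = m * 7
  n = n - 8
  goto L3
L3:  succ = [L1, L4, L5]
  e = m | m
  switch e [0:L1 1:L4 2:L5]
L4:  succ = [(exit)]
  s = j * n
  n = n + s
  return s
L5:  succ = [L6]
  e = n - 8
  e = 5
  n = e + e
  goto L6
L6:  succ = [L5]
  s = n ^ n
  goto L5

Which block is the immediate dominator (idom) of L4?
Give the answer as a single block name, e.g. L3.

Answer: L1

Derivation:
idom tree: L1←L0 L2←L1 L3←L1 L4←L1 L5←L3 L6←L5
Join-block Dom:
  L1: preds {L0,L3}: {L0} ∩ {L0,L1,L3} = {L0}; idom=L0
  L3: preds {L1,L2}: {L0,L1} ∩ {L0,L1,L2} = {L0,L1}; idom=L1
  L4: preds {L1,L3}: {L0,L1} ∩ {L0,L1,L3} = {L0,L1}; idom=L1
  L5: preds {L3,L6}: {L0,L1,L3} ∩ {L0,L1,L3,L5,L6} = {L0,L1,L3}; idom=L3

idom(L4) = L1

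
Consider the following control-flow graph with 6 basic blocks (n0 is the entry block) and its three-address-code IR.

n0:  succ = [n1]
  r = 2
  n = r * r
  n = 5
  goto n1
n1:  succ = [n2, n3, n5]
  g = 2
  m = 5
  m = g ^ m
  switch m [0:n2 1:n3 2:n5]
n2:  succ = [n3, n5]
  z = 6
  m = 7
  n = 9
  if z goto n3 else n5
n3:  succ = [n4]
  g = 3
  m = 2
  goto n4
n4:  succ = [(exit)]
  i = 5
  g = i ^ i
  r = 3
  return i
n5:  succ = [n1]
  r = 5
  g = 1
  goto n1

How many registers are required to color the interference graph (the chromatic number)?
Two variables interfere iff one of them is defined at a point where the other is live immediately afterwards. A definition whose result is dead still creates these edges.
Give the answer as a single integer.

Answer: 2

Working:
def/use:
  n0: {n,r} / ∅
  n1: {g,m} / ∅
  n2: {m,n,z} / ∅
  n3: {g,m} / ∅
  n4: {g,i,r} / ∅
  n5: {g,r} / ∅

Live sets:
  n0 li=∅ lo=∅
  n1 li=∅ lo=∅
  n2 li=∅ lo=∅
  n3 li=∅ lo=∅
  n4 li=∅ lo=∅
  n5 li=∅ lo=∅

Conflict graph:
  g: {i,m}
  i: {g,r}
  m: {g,z}
  n: {z}
  r: {i}
  z: {m,n}

Colouring:
  lower bound: {g,i} mutually conflict ⇒ χ ≥ 2
  2-colouring: R0={g,r,z}  R1={i,m,n}
  χ = 2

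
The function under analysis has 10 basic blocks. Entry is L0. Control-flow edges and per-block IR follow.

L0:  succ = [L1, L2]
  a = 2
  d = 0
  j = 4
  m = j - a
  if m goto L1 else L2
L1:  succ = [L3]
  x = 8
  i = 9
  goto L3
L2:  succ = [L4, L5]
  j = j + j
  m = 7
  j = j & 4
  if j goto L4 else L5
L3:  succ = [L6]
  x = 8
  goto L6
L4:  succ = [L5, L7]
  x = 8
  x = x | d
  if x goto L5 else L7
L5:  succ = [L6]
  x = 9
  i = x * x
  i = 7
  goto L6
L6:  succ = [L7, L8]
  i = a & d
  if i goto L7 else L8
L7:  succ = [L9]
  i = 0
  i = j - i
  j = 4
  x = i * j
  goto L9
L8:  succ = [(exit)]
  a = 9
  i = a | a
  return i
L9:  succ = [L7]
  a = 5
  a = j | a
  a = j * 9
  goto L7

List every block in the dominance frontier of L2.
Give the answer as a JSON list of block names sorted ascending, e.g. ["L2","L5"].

idom tree: L1←L0 L2←L0 L3←L1 L4←L2 L5←L2 L6←L0 L7←L0 L8←L6 L9←L7
Join-block Dom:
  L5: preds {L2,L4}: {L0,L2} ∩ {L0,L2,L4} = {L0,L2}; idom=L2
  L6: preds {L3,L5}: {L0,L1,L3} ∩ {L0,L2,L5} = {L0}; idom=L0
  L7: preds {L4,L6,L9}: {L0,L2,L4} ∩ {L0,L6} ∩ {L0,L7,L9} = {L0}; idom=L0

DF walk-up:
  join L5 pred L2: · stop@L2
  join L5 pred L4: L4 stop@L2
  join L6 pred L3: L3→L1 stop@L0
  join L6 pred L5: L5→L2 stop@L0
  join L7 pred L4: L4→L2 stop@L0
  join L7 pred L6: L6 stop@L0
  join L7 pred L9: L9→L7 stop@L0
  DF(L0)=∅
  DF(L1)={L6}
  DF(L2)={L6,L7}
  DF(L3)={L6}
  DF(L4)={L5,L7}
  DF(L5)={L6}
  DF(L6)={L7}
  DF(L7)={L7}
  DF(L8)=∅
  DF(L9)={L7}

DF(L2) = ["L6", "L7"]

Answer: ["L6", "L7"]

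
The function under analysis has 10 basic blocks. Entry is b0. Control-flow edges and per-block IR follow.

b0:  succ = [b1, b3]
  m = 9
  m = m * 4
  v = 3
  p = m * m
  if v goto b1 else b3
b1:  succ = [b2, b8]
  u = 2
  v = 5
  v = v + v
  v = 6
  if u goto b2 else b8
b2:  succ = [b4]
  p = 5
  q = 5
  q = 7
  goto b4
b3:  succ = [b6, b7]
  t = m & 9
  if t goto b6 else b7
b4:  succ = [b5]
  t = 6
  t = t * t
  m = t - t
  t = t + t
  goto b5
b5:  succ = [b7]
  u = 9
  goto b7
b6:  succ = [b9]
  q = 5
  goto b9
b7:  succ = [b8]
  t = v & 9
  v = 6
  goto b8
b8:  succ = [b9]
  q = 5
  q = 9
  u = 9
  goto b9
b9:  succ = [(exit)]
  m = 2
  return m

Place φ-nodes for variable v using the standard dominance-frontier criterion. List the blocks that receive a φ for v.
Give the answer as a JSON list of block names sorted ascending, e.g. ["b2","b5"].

Answer: ["b7", "b8", "b9"]

Derivation:
idom tree: b1←b0 b2←b1 b3←b0 b4←b2 b5←b4 b6←b3 b7←b0 b8←b0 b9←b0
Join-block Dom:
  b7: preds {b3,b5}: {b0,b3} ∩ {b0,b1,b2,b4,b5} = {b0}; idom=b0
  b8: preds {b1,b7}: {b0,b1} ∩ {b0,b7} = {b0}; idom=b0
  b9: preds {b6,b8}: {b0,b3,b6} ∩ {b0,b8} = {b0}; idom=b0

DF walk-up:
  join b7 pred b3: b3 stop@b0
  join b7 pred b5: b5→b4→b2→b1 stop@b0
  join b8 pred b1: b1 stop@b0
  join b8 pred b7: b7 stop@b0
  join b9 pred b6: b6→b3 stop@b0
  join b9 pred b8: b8 stop@b0
  b0 → ∅
  b1 → {b7,b8}
  b2 → {b7}
  b3 → {b7,b9}
  b4 → {b7}
  b5 → {b7}
  b6 → {b9}
  b7 → {b8}
  b8 → {b9}
  b9 → ∅

φ for v: defs {b0,b1,b7}
  DF⁺ = {b7,b8,b9}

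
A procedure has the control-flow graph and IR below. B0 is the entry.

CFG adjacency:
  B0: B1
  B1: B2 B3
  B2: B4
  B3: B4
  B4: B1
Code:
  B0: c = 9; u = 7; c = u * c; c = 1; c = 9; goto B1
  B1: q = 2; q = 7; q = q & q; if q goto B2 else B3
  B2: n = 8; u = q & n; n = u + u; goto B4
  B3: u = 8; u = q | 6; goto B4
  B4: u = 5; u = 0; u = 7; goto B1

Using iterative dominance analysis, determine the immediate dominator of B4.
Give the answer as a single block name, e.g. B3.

Answer: B1

Derivation:
idom tree: B1←B0 B2←B1 B3←B1 B4←B1
Dom∩ at merges:
  B1: preds {B0,B4}: {B0} ∩ {B0,B1,B4} = {B0}; idom=B0
  B4: preds {B2,B3}: {B0,B1,B2} ∩ {B0,B1,B3} = {B0,B1}; idom=B1

idom(B4) = B1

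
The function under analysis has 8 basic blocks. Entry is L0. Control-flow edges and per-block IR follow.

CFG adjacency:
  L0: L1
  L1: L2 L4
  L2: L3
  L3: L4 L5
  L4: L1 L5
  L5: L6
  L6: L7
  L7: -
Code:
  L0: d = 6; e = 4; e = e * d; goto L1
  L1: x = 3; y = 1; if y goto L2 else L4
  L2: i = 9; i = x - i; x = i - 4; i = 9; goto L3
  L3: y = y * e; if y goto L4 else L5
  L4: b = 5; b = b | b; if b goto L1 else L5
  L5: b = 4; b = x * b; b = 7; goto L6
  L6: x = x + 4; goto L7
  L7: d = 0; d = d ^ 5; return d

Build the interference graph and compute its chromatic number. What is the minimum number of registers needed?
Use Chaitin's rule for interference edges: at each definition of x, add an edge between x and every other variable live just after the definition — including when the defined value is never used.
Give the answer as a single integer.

Per-block:
  L0 def {d,e} use ∅
  L1 def {x,y} use ∅
  L2 def {i,x} use {x}
  L3 def {y} use {e,y}
  L4 def {b} use ∅
  L5 def {b} use {x}
  L6 def {x} use {x}
  L7 def {d} use ∅

Backward fixpoint:
  L0: in=∅ out={e}
  L1: in={e} out={e,x,y}
  L2: in={e,x,y} out={e,x,y}
  L3: in={e,x,y} out={e,x}
  L4: in={e,x} out={e,x}
  L5: in={x} out={x}
  L6: in={x} out=∅
  L7: in=∅ out=∅

Interfere edges:
  b↔{e,x}
  d↔{e}
  e↔{b,d,i,x,y}
  i↔{e,x,y}
  x↔{b,e,i,y}
  y↔{e,i,x}

Chromatic number:
  clique {e,i,x,y} ⇒ need ≥ 4
  4-colouring: r0={e}  r1={d,x}  r2={b,i}  r3={y}
  χ = 4

Answer: 4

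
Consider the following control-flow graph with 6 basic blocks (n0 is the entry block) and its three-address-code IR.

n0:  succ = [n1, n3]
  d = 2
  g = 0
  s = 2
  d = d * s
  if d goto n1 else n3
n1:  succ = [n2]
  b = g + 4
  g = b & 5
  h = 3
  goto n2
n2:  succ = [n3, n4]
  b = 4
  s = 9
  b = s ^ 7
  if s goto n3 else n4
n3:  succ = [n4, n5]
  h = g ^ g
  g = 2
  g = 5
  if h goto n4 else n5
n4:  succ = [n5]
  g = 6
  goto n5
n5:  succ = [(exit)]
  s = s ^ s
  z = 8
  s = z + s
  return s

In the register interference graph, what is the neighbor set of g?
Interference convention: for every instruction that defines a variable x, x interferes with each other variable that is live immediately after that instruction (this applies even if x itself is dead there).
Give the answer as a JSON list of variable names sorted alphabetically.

Answer: ["b", "d", "h", "s"]

Analysis:
Per-block:
  n0: def={d,g,s} ue=∅
  n1: def={b,g,h} ue={g}
  n2: def={b,s} ue=∅
  n3: def={g,h} ue={g}
  n4: def={g} ue=∅
  n5: def={s,z} ue={s}

Backward fixpoint:
  n0: in=∅ out={g,s}
  n1: in={g} out={g}
  n2: in={g} out={g,s}
  n3: in={g,s} out={s}
  n4: in={s} out={s}
  n5: in={s} out=∅

Interfere edges:
  b↔{g,s}
  d↔{g,s}
  g↔{b,d,h,s}
  h↔{g,s}
  s↔{b,d,g,h,z}
  z↔{s}

N(g) = ["b", "d", "h", "s"]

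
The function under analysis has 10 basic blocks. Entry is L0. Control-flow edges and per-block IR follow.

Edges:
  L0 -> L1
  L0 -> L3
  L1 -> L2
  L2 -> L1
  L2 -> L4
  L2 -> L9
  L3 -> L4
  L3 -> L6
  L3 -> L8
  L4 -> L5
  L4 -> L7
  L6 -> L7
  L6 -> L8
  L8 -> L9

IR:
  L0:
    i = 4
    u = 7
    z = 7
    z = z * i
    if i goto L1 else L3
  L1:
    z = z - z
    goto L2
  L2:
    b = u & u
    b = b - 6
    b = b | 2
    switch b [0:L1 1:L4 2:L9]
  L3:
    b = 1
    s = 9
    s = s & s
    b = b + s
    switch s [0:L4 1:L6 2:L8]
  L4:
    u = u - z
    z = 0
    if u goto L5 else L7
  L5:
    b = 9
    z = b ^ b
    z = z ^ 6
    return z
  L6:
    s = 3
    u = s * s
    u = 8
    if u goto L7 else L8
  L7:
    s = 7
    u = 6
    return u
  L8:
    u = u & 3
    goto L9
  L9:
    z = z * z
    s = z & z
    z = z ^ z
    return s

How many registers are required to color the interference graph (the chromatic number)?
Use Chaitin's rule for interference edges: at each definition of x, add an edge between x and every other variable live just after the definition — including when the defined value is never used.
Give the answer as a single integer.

Answer: 4

Analysis:
def/use:
  L0 def {i,u,z} use ∅
  L1 def {z} use {z}
  L2 def {b} use {u}
  L3 def {b,s} use ∅
  L4 def {u,z} use {u,z}
  L5 def {b,z} use ∅
  L6 def {s,u} use ∅
  L7 def {s,u} use ∅
  L8 def {u} use {u}
  L9 def {s,z} use {z}

Liveness:
  L0 li=∅ lo={u,z}
  L1 li={u,z} lo={u,z}
  L2 li={u,z} lo={u,z}
  L3 li={u,z} lo={u,z}
  L4 li={u,z} lo=∅
  L5 li=∅ lo=∅
  L6 li={z} lo={u,z}
  L7 li=∅ lo=∅
  L8 li={u,z} lo={z}
  L9 li={z} lo=∅

Conflict graph:
  b — {s,u,z}
  i — {u,z}
  s — {b,u,z}
  u — {b,i,s,z}
  z — {b,i,s,u}

Colouring:
  {b,s,u,z} pairwise interfere (4-clique) ⇒ χ ≥ 4
  assign b→c2 i→c2 s→c3 u→c0 z→c1 — no edge inside a register ⇒ χ ≤ 4
  χ = 4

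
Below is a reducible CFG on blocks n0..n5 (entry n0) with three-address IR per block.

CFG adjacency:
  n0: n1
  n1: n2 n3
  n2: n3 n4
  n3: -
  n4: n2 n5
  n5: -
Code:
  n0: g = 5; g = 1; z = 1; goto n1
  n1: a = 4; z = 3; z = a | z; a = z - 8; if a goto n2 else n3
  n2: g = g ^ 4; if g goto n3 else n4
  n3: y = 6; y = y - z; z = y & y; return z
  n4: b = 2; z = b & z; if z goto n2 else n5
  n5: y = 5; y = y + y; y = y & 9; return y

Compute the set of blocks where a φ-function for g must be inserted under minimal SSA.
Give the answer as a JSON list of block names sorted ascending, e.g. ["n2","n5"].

Answer: ["n2", "n3"]

Derivation:
idom tree: n1←n0 n2←n1 n3←n1 n4←n2 n5←n4
Dom at joins:
  n2: preds {n1,n4}: {n0,n1} ∩ {n0,n1,n2,n4} = {n0,n1}; idom=n1
  n3: preds {n1,n2}: {n0,n1} ∩ {n0,n1,n2} = {n0,n1}; idom=n1

Frontier:
  join n2 pred n1: · stop@n1
  join n2 pred n4: n4→n2 stop@n1
  join n3 pred n1: · stop@n1
  join n3 pred n2: n2 stop@n1
  DF(n0)=∅
  DF(n1)=∅
  DF(n2)={n2,n3}
  DF(n3)=∅
  DF(n4)={n2}
  DF(n5)=∅

φ for g: defs {n0,n2}
  DF⁺ = {n2,n3}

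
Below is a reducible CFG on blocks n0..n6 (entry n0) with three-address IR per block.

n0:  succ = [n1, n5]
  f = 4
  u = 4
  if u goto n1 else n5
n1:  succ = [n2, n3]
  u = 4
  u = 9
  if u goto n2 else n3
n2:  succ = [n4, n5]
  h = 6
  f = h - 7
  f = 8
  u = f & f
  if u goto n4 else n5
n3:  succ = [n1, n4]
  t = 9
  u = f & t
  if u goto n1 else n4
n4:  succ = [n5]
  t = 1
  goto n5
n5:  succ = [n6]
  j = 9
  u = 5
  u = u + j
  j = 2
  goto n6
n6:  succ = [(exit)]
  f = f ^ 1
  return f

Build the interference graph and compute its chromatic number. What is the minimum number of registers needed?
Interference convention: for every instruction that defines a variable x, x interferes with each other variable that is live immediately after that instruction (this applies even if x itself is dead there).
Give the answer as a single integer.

def/use:
  n0: def={f,u} ue=∅
  n1: def={u} ue=∅
  n2: def={f,h,u} ue=∅
  n3: def={t,u} ue={f}
  n4: def={t} ue=∅
  n5: def={j,u} ue=∅
  n6: def={f} ue={f}

Liveness:
  n0 li=∅ lo={f}
  n1 li={f} lo={f}
  n2 li=∅ lo={f}
  n3 li={f} lo={f}
  n4 li={f} lo={f}
  n5 li={f} lo={f}
  n6 li={f} lo=∅

Interference:
  f↔{j,t,u}
  h↔∅
  j↔{f,u}
  t↔{f}
  u↔{f,j}

Chromatic number:
  clique {f,j,u} ⇒ need ≥ 3
  assign f→r0 h→r0 j→r1 t→r1 u→r2 — no edge inside a register ⇒ χ ≤ 3
  χ = 3

Answer: 3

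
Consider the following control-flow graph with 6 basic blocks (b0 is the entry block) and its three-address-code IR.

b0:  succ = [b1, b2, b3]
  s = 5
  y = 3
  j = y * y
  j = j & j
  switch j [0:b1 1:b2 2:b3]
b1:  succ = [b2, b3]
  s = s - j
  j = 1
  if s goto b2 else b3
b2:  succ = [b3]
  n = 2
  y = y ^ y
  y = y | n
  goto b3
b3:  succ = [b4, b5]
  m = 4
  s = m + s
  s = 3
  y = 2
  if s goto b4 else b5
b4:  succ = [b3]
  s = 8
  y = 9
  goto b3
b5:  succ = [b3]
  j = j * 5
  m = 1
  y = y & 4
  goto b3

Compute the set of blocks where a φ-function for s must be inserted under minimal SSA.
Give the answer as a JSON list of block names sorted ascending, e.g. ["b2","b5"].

idom tree: b1←b0 b2←b0 b3←b0 b4←b3 b5←b3
Join-block Dom:
  b2: preds {b0,b1}: {b0} ∩ {b0,b1} = {b0}; idom=b0
  b3: preds {b0,b1,b2,b4,b5}: {b0} ∩ {b0,b1} ∩ {b0,b2} ∩ {b0,b3,b4} ∩ {b0,b3,b5} = {b0}; idom=b0

DF derivation:
  join b2 pred b0: · stop@b0
  join b2 pred b1: b1 stop@b0
  join b3 pred b0: · stop@b0
  join b3 pred b1: b1 stop@b0
  join b3 pred b2: b2 stop@b0
  join b3 pred b4: b4→b3 stop@b0
  join b3 pred b5: b5→b3 stop@b0
  b0 → ∅
  b1 → {b2,b3}
  b2 → {b3}
  b3 → {b3}
  b4 → {b3}
  b5 → {b3}

φ for s: defs {b0,b1,b3,b4}
  DF⁺ = {b2,b3}

Answer: ["b2", "b3"]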